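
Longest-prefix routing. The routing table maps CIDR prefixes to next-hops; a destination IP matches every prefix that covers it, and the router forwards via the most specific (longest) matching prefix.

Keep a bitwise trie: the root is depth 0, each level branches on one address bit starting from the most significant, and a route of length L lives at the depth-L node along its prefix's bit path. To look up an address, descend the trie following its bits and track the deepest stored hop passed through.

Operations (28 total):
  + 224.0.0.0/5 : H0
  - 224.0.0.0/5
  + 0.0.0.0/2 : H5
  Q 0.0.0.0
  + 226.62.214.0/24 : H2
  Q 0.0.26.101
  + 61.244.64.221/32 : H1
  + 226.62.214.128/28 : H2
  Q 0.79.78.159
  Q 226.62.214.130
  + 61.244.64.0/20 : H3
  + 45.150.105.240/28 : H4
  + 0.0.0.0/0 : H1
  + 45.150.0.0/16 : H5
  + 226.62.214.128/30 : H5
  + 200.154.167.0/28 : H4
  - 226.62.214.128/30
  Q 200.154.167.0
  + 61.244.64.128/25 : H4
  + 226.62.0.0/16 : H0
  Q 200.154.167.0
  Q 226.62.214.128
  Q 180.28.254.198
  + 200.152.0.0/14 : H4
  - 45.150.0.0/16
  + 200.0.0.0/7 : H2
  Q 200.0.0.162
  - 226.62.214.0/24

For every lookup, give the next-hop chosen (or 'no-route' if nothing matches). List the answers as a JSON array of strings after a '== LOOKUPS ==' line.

Apply in order:
  + 224.0.0.0/5 (H0) depth=5
  - 224.0.0.0/5 clear@5
  + 0.0.0.0/2 (H5) depth=2
  lookup 0.0.0.0: bits 00 walk d0:-→d1:-→d2:H5 -> H5
  + 226.62.214.0/24 (H2) depth=24
  lookup 0.0.26.101: bits 00 walk d0:-→d1:-→d2:H5 -> H5
  + 61.244.64.221/32 (H1) depth=32
  + 226.62.214.128/28 (H2) depth=28
  lookup 0.79.78.159: bits 00 walk d0:-→d1:-→d2:H5 -> H5
  lookup 226.62.214.130: bits 1110001000111110110101101000 walk d0:-→d1:-→d2:-→d3:-→d4:-→d5:-→d6:-→d7:-→d8:-→d9:-→d10:-→d11:-→d12:-→d13:-→d14:-→d15:-→d16:-→d17:-→d18:-→d19:-→d20:-→d21:-→d22:-→d23:-→d24:H2→d25:-→d26:-→d27:-→d28:H2 -> H2
  + 61.244.64.0/20 (H3) depth=20
  + 45.150.105.240/28 (H4) depth=28
  + 0.0.0.0/0 (H1) depth=0
  + 45.150.0.0/16 (H5) depth=16
  + 226.62.214.128/30 (H5) depth=30
  + 200.154.167.0/28 (H4) depth=28
  - 226.62.214.128/30 clear@30
  lookup 200.154.167.0: bits 1100100010011010101001110000 walk d0:H1→d1:-→d2:-→d3:-→d4:-→d5:-→d6:-→d7:-→d8:-→d9:-→d10:-→d11:-→d12:-→d13:-→d14:-→d15:-→d16:-→d17:-→d18:-→d19:-→d20:-→d21:-→d22:-→d23:-→d24:-→d25:-→d26:-→d27:-→d28:H4 -> H4
  + 61.244.64.128/25 (H4) depth=25
  + 226.62.0.0/16 (H0) depth=16
  lookup 200.154.167.0: bits 1100100010011010101001110000 walk d0:H1→d1:-→d2:-→d3:-→d4:-→d5:-→d6:-→d7:-→d8:-→d9:-→d10:-→d11:-→d12:-→d13:-→d14:-→d15:-→d16:-→d17:-→d18:-→d19:-→d20:-→d21:-→d22:-→d23:-→d24:-→d25:-→d26:-→d27:-→d28:H4 -> H4
  lookup 226.62.214.128: bits 111000100011111011010110100000 walk d0:H1→d1:-→d2:-→d3:-→d4:-→d5:-→d6:-→d7:-→d8:-→d9:-→d10:-→d11:-→d12:-→d13:-→d14:-→d15:-→d16:H0→d17:-→d18:-→d19:-→d20:-→d21:-→d22:-→d23:-→d24:H2→d25:-→d26:-→d27:-→d28:H2→d29:-→d30:- -> H2
  lookup 180.28.254.198: bits 1 walk d0:H1→d1:- -> H1
  + 200.152.0.0/14 (H4) depth=14
  - 45.150.0.0/16 clear@16
  + 200.0.0.0/7 (H2) depth=7
  lookup 200.0.0.162: bits 11001000 walk d0:H1→d1:-→d2:-→d3:-→d4:-→d5:-→d6:-→d7:H2→d8:- -> H2
  - 226.62.214.0/24 clear@24

== LOOKUPS ==
["H5","H5","H5","H2","H4","H4","H2","H1","H2"]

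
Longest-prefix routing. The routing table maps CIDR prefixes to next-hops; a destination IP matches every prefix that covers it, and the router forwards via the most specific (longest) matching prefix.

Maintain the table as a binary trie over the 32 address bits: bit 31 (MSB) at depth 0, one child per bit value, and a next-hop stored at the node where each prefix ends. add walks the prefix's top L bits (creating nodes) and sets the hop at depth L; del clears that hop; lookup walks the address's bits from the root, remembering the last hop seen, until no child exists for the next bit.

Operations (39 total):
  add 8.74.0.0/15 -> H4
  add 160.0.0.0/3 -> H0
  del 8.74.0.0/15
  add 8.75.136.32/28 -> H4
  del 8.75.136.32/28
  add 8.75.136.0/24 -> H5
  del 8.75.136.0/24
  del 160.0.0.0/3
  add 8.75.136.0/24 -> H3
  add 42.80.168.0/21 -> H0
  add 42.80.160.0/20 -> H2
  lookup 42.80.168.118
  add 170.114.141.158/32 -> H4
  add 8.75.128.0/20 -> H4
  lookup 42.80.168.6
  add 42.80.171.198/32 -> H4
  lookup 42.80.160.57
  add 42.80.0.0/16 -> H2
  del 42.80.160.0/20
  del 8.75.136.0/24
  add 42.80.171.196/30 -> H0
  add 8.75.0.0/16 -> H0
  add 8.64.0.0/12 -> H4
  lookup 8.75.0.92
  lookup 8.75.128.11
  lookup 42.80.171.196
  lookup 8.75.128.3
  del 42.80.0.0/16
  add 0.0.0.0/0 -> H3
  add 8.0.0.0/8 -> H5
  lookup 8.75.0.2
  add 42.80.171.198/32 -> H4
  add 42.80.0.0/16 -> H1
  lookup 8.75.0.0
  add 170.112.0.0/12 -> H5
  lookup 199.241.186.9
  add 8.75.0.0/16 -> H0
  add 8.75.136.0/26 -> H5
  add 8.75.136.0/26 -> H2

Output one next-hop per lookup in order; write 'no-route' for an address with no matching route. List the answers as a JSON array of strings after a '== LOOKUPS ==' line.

Apply in order:
  add 8.74.0.0/15 -> H4 at depth 15
  add 160.0.0.0/3 -> H0 at depth 3
  del 8.74.0.0/15 (clear depth 15)
  add 8.75.136.32/28 -> H4 at depth 28
  del 8.75.136.32/28 (clear depth 28)
  add 8.75.136.0/24 -> H5 at depth 24
  del 8.75.136.0/24 (clear depth 24)
  del 160.0.0.0/3 (clear depth 3)
  add 8.75.136.0/24 -> H3 at depth 24
  add 42.80.168.0/21 -> H0 at depth 21
  add 42.80.160.0/20 -> H2 at depth 20
  Q 42.80.168.118: descend 001010100101000010101 ; hops seen [H2,H0] ; pick H0
  add 170.114.141.158/32 -> H4 at depth 32
  add 8.75.128.0/20 -> H4 at depth 20
  Q 42.80.168.6: descend 001010100101000010101 ; hops seen [H2,H0] ; pick H0
  add 42.80.171.198/32 -> H4 at depth 32
  Q 42.80.160.57: descend 00101010010100001010 ; hops seen [H2] ; pick H2
  add 42.80.0.0/16 -> H2 at depth 16
  del 42.80.160.0/20 (clear depth 20)
  del 8.75.136.0/24 (clear depth 24)
  add 42.80.171.196/30 -> H0 at depth 30
  add 8.75.0.0/16 -> H0 at depth 16
  add 8.64.0.0/12 -> H4 at depth 12
  Q 8.75.0.92: descend 0000100001001011 ; hops seen [H4,H0] ; pick H0
  Q 8.75.128.11: descend 00001000010010111000 ; hops seen [H4,H0,H4] ; pick H4
  Q 42.80.171.196: descend 001010100101000010101011110001 ; hops seen [H2,H0,H0] ; pick H0
  Q 8.75.128.3: descend 00001000010010111000 ; hops seen [H4,H0,H4] ; pick H4
  del 42.80.0.0/16 (clear depth 16)
  add 0.0.0.0/0 -> H3 at depth 0
  add 8.0.0.0/8 -> H5 at depth 8
  Q 8.75.0.2: descend 0000100001001011 ; hops seen [H3,H5,H4,H0] ; pick H0
  add 42.80.171.198/32 -> H4 at depth 32
  add 42.80.0.0/16 -> H1 at depth 16
  Q 8.75.0.0: descend 0000100001001011 ; hops seen [H3,H5,H4,H0] ; pick H0
  add 170.112.0.0/12 -> H5 at depth 12
  Q 199.241.186.9: descend 1 ; hops seen [H3] ; pick H3
  add 8.75.0.0/16 -> H0 at depth 16
  add 8.75.136.0/26 -> H5 at depth 26
  add 8.75.136.0/26 -> H2 at depth 26

== LOOKUPS ==
["H0","H0","H2","H0","H4","H0","H4","H0","H0","H3"]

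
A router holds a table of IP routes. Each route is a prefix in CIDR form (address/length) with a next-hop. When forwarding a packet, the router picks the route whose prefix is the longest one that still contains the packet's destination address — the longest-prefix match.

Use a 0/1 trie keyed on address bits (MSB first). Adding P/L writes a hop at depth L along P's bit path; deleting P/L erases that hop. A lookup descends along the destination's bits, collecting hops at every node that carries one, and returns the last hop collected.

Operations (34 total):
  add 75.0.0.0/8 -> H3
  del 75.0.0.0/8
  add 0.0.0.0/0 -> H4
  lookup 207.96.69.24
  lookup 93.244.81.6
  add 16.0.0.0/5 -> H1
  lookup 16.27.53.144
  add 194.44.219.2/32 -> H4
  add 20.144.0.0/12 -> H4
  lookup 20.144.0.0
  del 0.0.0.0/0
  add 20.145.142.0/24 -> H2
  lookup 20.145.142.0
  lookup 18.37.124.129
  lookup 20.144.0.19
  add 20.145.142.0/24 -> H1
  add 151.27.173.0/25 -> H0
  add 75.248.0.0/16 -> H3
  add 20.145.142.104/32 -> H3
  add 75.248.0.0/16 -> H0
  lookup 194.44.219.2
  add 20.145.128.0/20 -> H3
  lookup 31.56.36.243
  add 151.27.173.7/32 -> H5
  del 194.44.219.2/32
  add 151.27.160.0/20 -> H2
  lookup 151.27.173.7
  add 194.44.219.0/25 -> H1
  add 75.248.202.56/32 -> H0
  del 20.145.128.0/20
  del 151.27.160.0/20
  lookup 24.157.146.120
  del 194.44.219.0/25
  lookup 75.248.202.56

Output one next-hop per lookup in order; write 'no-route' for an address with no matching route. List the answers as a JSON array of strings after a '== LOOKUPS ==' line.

Apply in order:
  add 75.0.0.0/8 -> H3 at depth 8
  del 75.0.0.0/8 (clear depth 8)
  add 0.0.0.0/0 -> H4 at depth 0
  lookup 207.96.69.24: bits ε walk d0:H4 -> H4
  lookup 93.244.81.6: bits 010 walk d0:H4→d1:-→d2:-→d3:- -> H4
  add 16.0.0.0/5 -> H1 at depth 5
  lookup 16.27.53.144: bits 00010 walk d0:H4→d1:-→d2:-→d3:-→d4:-→d5:H1 -> H1
  add 194.44.219.2/32 -> H4 at depth 32
  add 20.144.0.0/12 -> H4 at depth 12
  lookup 20.144.0.0: bits 000101001001 walk d0:H4→d1:-→d2:-→d3:-→d4:-→d5:H1→d6:-→d7:-→d8:-→d9:-→d10:-→d11:-→d12:H4 -> H4
  del 0.0.0.0/0 (clear depth 0)
  add 20.145.142.0/24 -> H2 at depth 24
  lookup 20.145.142.0: bits 000101001001000110001110 walk d0:-→d1:-→d2:-→d3:-→d4:-→d5:H1→d6:-→d7:-→d8:-→d9:-→d10:-→d11:-→d12:H4→d13:-→d14:-→d15:-→d16:-→d17:-→d18:-→d19:-→d20:-→d21:-→d22:-→d23:-→d24:H2 -> H2
  lookup 18.37.124.129: bits 00010 walk d0:-→d1:-→d2:-→d3:-→d4:-→d5:H1 -> H1
  lookup 20.144.0.19: bits 000101001001000 walk d0:-→d1:-→d2:-→d3:-→d4:-→d5:H1→d6:-→d7:-→d8:-→d9:-→d10:-→d11:-→d12:H4→d13:-→d14:-→d15:- -> H4
  add 20.145.142.0/24 -> H1 at depth 24
  add 151.27.173.0/25 -> H0 at depth 25
  add 75.248.0.0/16 -> H3 at depth 16
  add 20.145.142.104/32 -> H3 at depth 32
  add 75.248.0.0/16 -> H0 at depth 16
  lookup 194.44.219.2: bits 11000010001011001101101100000010 walk d0:-→d1:-→d2:-→d3:-→d4:-→d5:-→d6:-→d7:-→d8:-→d9:-→d10:-→d11:-→d12:-→d13:-→d14:-→d15:-→d16:-→d17:-→d18:-→d19:-→d20:-→d21:-→d22:-→d23:-→d24:-→d25:-→d26:-→d27:-→d28:-→d29:-→d30:-→d31:-→d32:H4 -> H4
  add 20.145.128.0/20 -> H3 at depth 20
  lookup 31.56.36.243: bits 0001 walk d0:-→d1:-→d2:-→d3:-→d4:- -> no-route
  add 151.27.173.7/32 -> H5 at depth 32
  del 194.44.219.2/32 (clear depth 32)
  add 151.27.160.0/20 -> H2 at depth 20
  lookup 151.27.173.7: bits 10010111000110111010110100000111 walk d0:-→d1:-→d2:-→d3:-→d4:-→d5:-→d6:-→d7:-→d8:-→d9:-→d10:-→d11:-→d12:-→d13:-→d14:-→d15:-→d16:-→d17:-→d18:-→d19:-→d20:H2→d21:-→d22:-→d23:-→d24:-→d25:H0→d26:-→d27:-→d28:-→d29:-→d30:-→d31:-→d32:H5 -> H5
  add 194.44.219.0/25 -> H1 at depth 25
  add 75.248.202.56/32 -> H0 at depth 32
  del 20.145.128.0/20 (clear depth 20)
  del 151.27.160.0/20 (clear depth 20)
  lookup 24.157.146.120: bits 0001 walk d0:-→d1:-→d2:-→d3:-→d4:- -> no-route
  del 194.44.219.0/25 (clear depth 25)
  lookup 75.248.202.56: bits 01001011111110001100101000111000 walk d0:-→d1:-→d2:-→d3:-→d4:-→d5:-→d6:-→d7:-→d8:-→d9:-→d10:-→d11:-→d12:-→d13:-→d14:-→d15:-→d16:H0→d17:-→d18:-→d19:-→d20:-→d21:-→d22:-→d23:-→d24:-→d25:-→d26:-→d27:-→d28:-→d29:-→d30:-→d31:-→d32:H0 -> H0

== LOOKUPS ==
["H4","H4","H1","H4","H2","H1","H4","H4","no-route","H5","no-route","H0"]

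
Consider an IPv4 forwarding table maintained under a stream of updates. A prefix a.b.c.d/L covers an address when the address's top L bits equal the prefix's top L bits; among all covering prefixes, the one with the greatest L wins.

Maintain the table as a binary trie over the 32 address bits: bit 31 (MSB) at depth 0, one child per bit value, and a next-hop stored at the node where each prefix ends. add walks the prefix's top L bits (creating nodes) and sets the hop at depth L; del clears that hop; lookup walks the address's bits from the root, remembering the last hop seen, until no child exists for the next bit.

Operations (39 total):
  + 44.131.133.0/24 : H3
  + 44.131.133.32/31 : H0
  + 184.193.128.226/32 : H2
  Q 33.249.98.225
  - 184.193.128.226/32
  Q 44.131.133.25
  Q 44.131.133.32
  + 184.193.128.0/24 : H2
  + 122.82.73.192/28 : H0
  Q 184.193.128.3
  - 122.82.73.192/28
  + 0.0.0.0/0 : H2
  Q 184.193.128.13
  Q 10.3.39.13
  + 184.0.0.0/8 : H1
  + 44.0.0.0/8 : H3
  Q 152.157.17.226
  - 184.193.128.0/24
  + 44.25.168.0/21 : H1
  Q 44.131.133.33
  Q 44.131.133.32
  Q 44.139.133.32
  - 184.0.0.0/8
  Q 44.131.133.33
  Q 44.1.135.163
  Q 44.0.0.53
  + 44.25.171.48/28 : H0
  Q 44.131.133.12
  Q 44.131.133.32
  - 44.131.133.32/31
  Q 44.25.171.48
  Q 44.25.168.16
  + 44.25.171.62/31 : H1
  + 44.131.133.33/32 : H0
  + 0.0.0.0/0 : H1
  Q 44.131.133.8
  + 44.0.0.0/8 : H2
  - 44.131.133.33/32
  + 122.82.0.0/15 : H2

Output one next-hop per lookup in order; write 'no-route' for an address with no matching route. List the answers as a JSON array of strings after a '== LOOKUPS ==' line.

Apply in order:
  + 44.131.133.0/24 (H3) depth=24
  + 44.131.133.32/31 (H0) depth=31
  + 184.193.128.226/32 (H2) depth=32
  ? 33.249.98.225  path d0:-→d1:-→d2:-→d3:-→d4:-  best=no-route
  del 184.193.128.226/32 (clear depth 32)
  ? 44.131.133.25  path d0:-→d1:-→d2:-→d3:-→d4:-→d5:-→d6:-→d7:-→d8:-→d9:-→d10:-→d11:-→d12:-→d13:-→d14:-→d15:-→d16:-→d17:-→d18:-→d19:-→d20:-→d21:-→d22:-→d23:-→d24:H3→d25:-→d26:-  best=H3
  ? 44.131.133.32  path d0:-→d1:-→d2:-→d3:-→d4:-→d5:-→d6:-→d7:-→d8:-→d9:-→d10:-→d11:-→d12:-→d13:-→d14:-→d15:-→d16:-→d17:-→d18:-→d19:-→d20:-→d21:-→d22:-→d23:-→d24:H3→d25:-→d26:-→d27:-→d28:-→d29:-→d30:-→d31:H0  best=H0
  + 184.193.128.0/24 (H2) depth=24
  + 122.82.73.192/28 (H0) depth=28
  ? 184.193.128.3  path d0:-→d1:-→d2:-→d3:-→d4:-→d5:-→d6:-→d7:-→d8:-→d9:-→d10:-→d11:-→d12:-→d13:-→d14:-→d15:-→d16:-→d17:-→d18:-→d19:-→d20:-→d21:-→d22:-→d23:-→d24:H2  best=H2
  del 122.82.73.192/28 (clear depth 28)
  + 0.0.0.0/0 (H2) depth=0
  ? 184.193.128.13  path d0:H2→d1:-→d2:-→d3:-→d4:-→d5:-→d6:-→d7:-→d8:-→d9:-→d10:-→d11:-→d12:-→d13:-→d14:-→d15:-→d16:-→d17:-→d18:-→d19:-→d20:-→d21:-→d22:-→d23:-→d24:H2  best=H2
  ? 10.3.39.13  path d0:H2→d1:-→d2:-  best=H2
  + 184.0.0.0/8 (H1) depth=8
  + 44.0.0.0/8 (H3) depth=8
  ? 152.157.17.226  path d0:H2→d1:-→d2:-  best=H2
  del 184.193.128.0/24 (clear depth 24)
  + 44.25.168.0/21 (H1) depth=21
  ? 44.131.133.33  path d0:H2→d1:-→d2:-→d3:-→d4:-→d5:-→d6:-→d7:-→d8:H3→d9:-→d10:-→d11:-→d12:-→d13:-→d14:-→d15:-→d16:-→d17:-→d18:-→d19:-→d20:-→d21:-→d22:-→d23:-→d24:H3→d25:-→d26:-→d27:-→d28:-→d29:-→d30:-→d31:H0  best=H0
  ? 44.131.133.32  path d0:H2→d1:-→d2:-→d3:-→d4:-→d5:-→d6:-→d7:-→d8:H3→d9:-→d10:-→d11:-→d12:-→d13:-→d14:-→d15:-→d16:-→d17:-→d18:-→d19:-→d20:-→d21:-→d22:-→d23:-→d24:H3→d25:-→d26:-→d27:-→d28:-→d29:-→d30:-→d31:H0  best=H0
  ? 44.139.133.32  path d0:H2→d1:-→d2:-→d3:-→d4:-→d5:-→d6:-→d7:-→d8:H3→d9:-→d10:-→d11:-→d12:-  best=H3
  del 184.0.0.0/8 (clear depth 8)
  ? 44.131.133.33  path d0:H2→d1:-→d2:-→d3:-→d4:-→d5:-→d6:-→d7:-→d8:H3→d9:-→d10:-→d11:-→d12:-→d13:-→d14:-→d15:-→d16:-→d17:-→d18:-→d19:-→d20:-→d21:-→d22:-→d23:-→d24:H3→d25:-→d26:-→d27:-→d28:-→d29:-→d30:-→d31:H0  best=H0
  ? 44.1.135.163  path d0:H2→d1:-→d2:-→d3:-→d4:-→d5:-→d6:-→d7:-→d8:H3→d9:-→d10:-→d11:-  best=H3
  ? 44.0.0.53  path d0:H2→d1:-→d2:-→d3:-→d4:-→d5:-→d6:-→d7:-→d8:H3→d9:-→d10:-→d11:-  best=H3
  + 44.25.171.48/28 (H0) depth=28
  ? 44.131.133.12  path d0:H2→d1:-→d2:-→d3:-→d4:-→d5:-→d6:-→d7:-→d8:H3→d9:-→d10:-→d11:-→d12:-→d13:-→d14:-→d15:-→d16:-→d17:-→d18:-→d19:-→d20:-→d21:-→d22:-→d23:-→d24:H3→d25:-→d26:-  best=H3
  ? 44.131.133.32  path d0:H2→d1:-→d2:-→d3:-→d4:-→d5:-→d6:-→d7:-→d8:H3→d9:-→d10:-→d11:-→d12:-→d13:-→d14:-→d15:-→d16:-→d17:-→d18:-→d19:-→d20:-→d21:-→d22:-→d23:-→d24:H3→d25:-→d26:-→d27:-→d28:-→d29:-→d30:-→d31:H0  best=H0
  del 44.131.133.32/31 (clear depth 31)
  ? 44.25.171.48  path d0:H2→d1:-→d2:-→d3:-→d4:-→d5:-→d6:-→d7:-→d8:H3→d9:-→d10:-→d11:-→d12:-→d13:-→d14:-→d15:-→d16:-→d17:-→d18:-→d19:-→d20:-→d21:H1→d22:-→d23:-→d24:-→d25:-→d26:-→d27:-→d28:H0  best=H0
  ? 44.25.168.16  path d0:H2→d1:-→d2:-→d3:-→d4:-→d5:-→d6:-→d7:-→d8:H3→d9:-→d10:-→d11:-→d12:-→d13:-→d14:-→d15:-→d16:-→d17:-→d18:-→d19:-→d20:-→d21:H1→d22:-  best=H1
  + 44.25.171.62/31 (H1) depth=31
  + 44.131.133.33/32 (H0) depth=32
  + 0.0.0.0/0 (H1) depth=0
  ? 44.131.133.8  path d0:H1→d1:-→d2:-→d3:-→d4:-→d5:-→d6:-→d7:-→d8:H3→d9:-→d10:-→d11:-→d12:-→d13:-→d14:-→d15:-→d16:-→d17:-→d18:-→d19:-→d20:-→d21:-→d22:-→d23:-→d24:H3→d25:-→d26:-  best=H3
  + 44.0.0.0/8 (H2) depth=8
  del 44.131.133.33/32 (clear depth 32)
  + 122.82.0.0/15 (H2) depth=15

== LOOKUPS ==
["no-route","H3","H0","H2","H2","H2","H2","H0","H0","H3","H0","H3","H3","H3","H0","H0","H1","H3"]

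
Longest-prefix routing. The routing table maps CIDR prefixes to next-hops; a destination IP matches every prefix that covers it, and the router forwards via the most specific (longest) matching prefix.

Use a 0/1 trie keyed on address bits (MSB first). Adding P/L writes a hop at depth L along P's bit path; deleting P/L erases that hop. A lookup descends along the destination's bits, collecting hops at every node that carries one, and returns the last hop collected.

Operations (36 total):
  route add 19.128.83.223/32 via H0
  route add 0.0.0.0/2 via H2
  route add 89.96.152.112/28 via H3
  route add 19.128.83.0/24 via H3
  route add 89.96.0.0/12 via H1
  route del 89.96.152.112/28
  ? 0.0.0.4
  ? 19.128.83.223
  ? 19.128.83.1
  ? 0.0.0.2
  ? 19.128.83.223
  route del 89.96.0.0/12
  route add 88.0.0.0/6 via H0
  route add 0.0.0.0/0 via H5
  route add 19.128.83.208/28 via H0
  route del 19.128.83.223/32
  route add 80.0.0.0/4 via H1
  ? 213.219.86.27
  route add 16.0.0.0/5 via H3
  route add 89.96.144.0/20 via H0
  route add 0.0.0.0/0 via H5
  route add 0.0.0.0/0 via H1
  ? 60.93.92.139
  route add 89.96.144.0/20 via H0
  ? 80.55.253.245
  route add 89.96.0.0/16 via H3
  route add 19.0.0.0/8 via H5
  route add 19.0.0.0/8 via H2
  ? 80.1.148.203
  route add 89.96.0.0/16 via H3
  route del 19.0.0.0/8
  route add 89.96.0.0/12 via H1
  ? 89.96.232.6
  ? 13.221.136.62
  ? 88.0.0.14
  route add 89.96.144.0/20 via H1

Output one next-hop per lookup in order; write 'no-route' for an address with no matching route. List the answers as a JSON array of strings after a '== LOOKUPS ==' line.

Process each operation:
  add 19.128.83.223/32 -> H0 at depth 32
  add 0.0.0.0/2 -> H2 at depth 2
  add 89.96.152.112/28 -> H3 at depth 28
  add 19.128.83.0/24 -> H3 at depth 24
  add 89.96.0.0/12 -> H1 at depth 12
  - 89.96.152.112/28 clear@28
  ? 0.0.0.4  path d0:-→d1:-→d2:H2→d3:-  best=H2
  ? 19.128.83.223  path d0:-→d1:-→d2:H2→d3:-→d4:-→d5:-→d6:-→d7:-→d8:-→d9:-→d10:-→d11:-→d12:-→d13:-→d14:-→d15:-→d16:-→d17:-→d18:-→d19:-→d20:-→d21:-→d22:-→d23:-→d24:H3→d25:-→d26:-→d27:-→d28:-→d29:-→d30:-→d31:-→d32:H0  best=H0
  ? 19.128.83.1  path d0:-→d1:-→d2:H2→d3:-→d4:-→d5:-→d6:-→d7:-→d8:-→d9:-→d10:-→d11:-→d12:-→d13:-→d14:-→d15:-→d16:-→d17:-→d18:-→d19:-→d20:-→d21:-→d22:-→d23:-→d24:H3  best=H3
  ? 0.0.0.2  path d0:-→d1:-→d2:H2→d3:-  best=H2
  ? 19.128.83.223  path d0:-→d1:-→d2:H2→d3:-→d4:-→d5:-→d6:-→d7:-→d8:-→d9:-→d10:-→d11:-→d12:-→d13:-→d14:-→d15:-→d16:-→d17:-→d18:-→d19:-→d20:-→d21:-→d22:-→d23:-→d24:H3→d25:-→d26:-→d27:-→d28:-→d29:-→d30:-→d31:-→d32:H0  best=H0
  - 89.96.0.0/12 clear@12
  add 88.0.0.0/6 -> H0 at depth 6
  add 0.0.0.0/0 -> H5 at depth 0
  add 19.128.83.208/28 -> H0 at depth 28
  - 19.128.83.223/32 clear@32
  add 80.0.0.0/4 -> H1 at depth 4
  ? 213.219.86.27  path d0:H5  best=H5
  add 16.0.0.0/5 -> H3 at depth 5
  add 89.96.144.0/20 -> H0 at depth 20
  add 0.0.0.0/0 -> H5 at depth 0
  add 0.0.0.0/0 -> H1 at depth 0
  ? 60.93.92.139  path d0:H1→d1:-→d2:H2  best=H2
  add 89.96.144.0/20 -> H0 at depth 20
  ? 80.55.253.245  path d0:H1→d1:-→d2:-→d3:-→d4:H1  best=H1
  add 89.96.0.0/16 -> H3 at depth 16
  add 19.0.0.0/8 -> H5 at depth 8
  add 19.0.0.0/8 -> H2 at depth 8
  ? 80.1.148.203  path d0:H1→d1:-→d2:-→d3:-→d4:H1  best=H1
  add 89.96.0.0/16 -> H3 at depth 16
  - 19.0.0.0/8 clear@8
  add 89.96.0.0/12 -> H1 at depth 12
  ? 89.96.232.6  path d0:H1→d1:-→d2:-→d3:-→d4:H1→d5:-→d6:H0→d7:-→d8:-→d9:-→d10:-→d11:-→d12:H1→d13:-→d14:-→d15:-→d16:H3→d17:-  best=H3
  ? 13.221.136.62  path d0:H1→d1:-→d2:H2→d3:-  best=H2
  ? 88.0.0.14  path d0:H1→d1:-→d2:-→d3:-→d4:H1→d5:-→d6:H0→d7:-  best=H0
  add 89.96.144.0/20 -> H1 at depth 20

== LOOKUPS ==
["H2","H0","H3","H2","H0","H5","H2","H1","H1","H3","H2","H0"]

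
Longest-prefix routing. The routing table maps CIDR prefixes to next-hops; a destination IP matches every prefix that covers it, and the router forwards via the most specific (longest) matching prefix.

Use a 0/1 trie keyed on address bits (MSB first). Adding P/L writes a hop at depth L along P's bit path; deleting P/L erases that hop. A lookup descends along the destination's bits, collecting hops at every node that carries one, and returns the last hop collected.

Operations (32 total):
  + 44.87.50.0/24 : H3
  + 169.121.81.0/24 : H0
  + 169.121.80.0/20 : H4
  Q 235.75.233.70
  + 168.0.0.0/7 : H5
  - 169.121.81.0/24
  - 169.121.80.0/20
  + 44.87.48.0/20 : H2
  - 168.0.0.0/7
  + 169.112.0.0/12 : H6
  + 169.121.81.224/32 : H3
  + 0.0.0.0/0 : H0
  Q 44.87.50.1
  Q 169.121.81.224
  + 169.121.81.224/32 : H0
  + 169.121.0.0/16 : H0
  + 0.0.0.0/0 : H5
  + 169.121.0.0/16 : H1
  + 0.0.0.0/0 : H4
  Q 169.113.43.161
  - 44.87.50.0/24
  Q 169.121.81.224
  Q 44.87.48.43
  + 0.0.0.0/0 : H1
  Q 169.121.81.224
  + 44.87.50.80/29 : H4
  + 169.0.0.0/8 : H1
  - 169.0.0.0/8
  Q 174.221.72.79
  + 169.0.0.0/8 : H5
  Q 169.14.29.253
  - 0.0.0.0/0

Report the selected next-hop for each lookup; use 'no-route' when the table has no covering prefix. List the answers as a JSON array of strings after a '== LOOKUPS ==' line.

Trace:
  + 44.87.50.0/24 (H3) depth=24
  + 169.121.81.0/24 (H0) depth=24
  + 169.121.80.0/20 (H4) depth=20
  ? 235.75.233.70  path d0:-→d1:-  best=no-route
  + 168.0.0.0/7 (H5) depth=7
  - 169.121.81.0/24 clear@24
  - 169.121.80.0/20 clear@20
  + 44.87.48.0/20 (H2) depth=20
  - 168.0.0.0/7 clear@7
  + 169.112.0.0/12 (H6) depth=12
  + 169.121.81.224/32 (H3) depth=32
  + 0.0.0.0/0 (H0) depth=0
  ? 44.87.50.1  path d0:H0→d1:-→d2:-→d3:-→d4:-→d5:-→d6:-→d7:-→d8:-→d9:-→d10:-→d11:-→d12:-→d13:-→d14:-→d15:-→d16:-→d17:-→d18:-→d19:-→d20:H2→d21:-→d22:-→d23:-→d24:H3  best=H3
  ? 169.121.81.224  path d0:H0→d1:-→d2:-→d3:-→d4:-→d5:-→d6:-→d7:-→d8:-→d9:-→d10:-→d11:-→d12:H6→d13:-→d14:-→d15:-→d16:-→d17:-→d18:-→d19:-→d20:-→d21:-→d22:-→d23:-→d24:-→d25:-→d26:-→d27:-→d28:-→d29:-→d30:-→d31:-→d32:H3  best=H3
  + 169.121.81.224/32 (H0) depth=32
  + 169.121.0.0/16 (H0) depth=16
  + 0.0.0.0/0 (H5) depth=0
  + 169.121.0.0/16 (H1) depth=16
  + 0.0.0.0/0 (H4) depth=0
  ? 169.113.43.161  path d0:H4→d1:-→d2:-→d3:-→d4:-→d5:-→d6:-→d7:-→d8:-→d9:-→d10:-→d11:-→d12:H6  best=H6
  - 44.87.50.0/24 clear@24
  ? 169.121.81.224  path d0:H4→d1:-→d2:-→d3:-→d4:-→d5:-→d6:-→d7:-→d8:-→d9:-→d10:-→d11:-→d12:H6→d13:-→d14:-→d15:-→d16:H1→d17:-→d18:-→d19:-→d20:-→d21:-→d22:-→d23:-→d24:-→d25:-→d26:-→d27:-→d28:-→d29:-→d30:-→d31:-→d32:H0  best=H0
  ? 44.87.48.43  path d0:H4→d1:-→d2:-→d3:-→d4:-→d5:-→d6:-→d7:-→d8:-→d9:-→d10:-→d11:-→d12:-→d13:-→d14:-→d15:-→d16:-→d17:-→d18:-→d19:-→d20:H2→d21:-→d22:-  best=H2
  + 0.0.0.0/0 (H1) depth=0
  ? 169.121.81.224  path d0:H1→d1:-→d2:-→d3:-→d4:-→d5:-→d6:-→d7:-→d8:-→d9:-→d10:-→d11:-→d12:H6→d13:-→d14:-→d15:-→d16:H1→d17:-→d18:-→d19:-→d20:-→d21:-→d22:-→d23:-→d24:-→d25:-→d26:-→d27:-→d28:-→d29:-→d30:-→d31:-→d32:H0  best=H0
  + 44.87.50.80/29 (H4) depth=29
  + 169.0.0.0/8 (H1) depth=8
  - 169.0.0.0/8 clear@8
  ? 174.221.72.79  path d0:H1→d1:-→d2:-→d3:-→d4:-→d5:-  best=H1
  + 169.0.0.0/8 (H5) depth=8
  ? 169.14.29.253  path d0:H1→d1:-→d2:-→d3:-→d4:-→d5:-→d6:-→d7:-→d8:H5→d9:-  best=H5
  - 0.0.0.0/0 clear@0

== LOOKUPS ==
["no-route","H3","H3","H6","H0","H2","H0","H1","H5"]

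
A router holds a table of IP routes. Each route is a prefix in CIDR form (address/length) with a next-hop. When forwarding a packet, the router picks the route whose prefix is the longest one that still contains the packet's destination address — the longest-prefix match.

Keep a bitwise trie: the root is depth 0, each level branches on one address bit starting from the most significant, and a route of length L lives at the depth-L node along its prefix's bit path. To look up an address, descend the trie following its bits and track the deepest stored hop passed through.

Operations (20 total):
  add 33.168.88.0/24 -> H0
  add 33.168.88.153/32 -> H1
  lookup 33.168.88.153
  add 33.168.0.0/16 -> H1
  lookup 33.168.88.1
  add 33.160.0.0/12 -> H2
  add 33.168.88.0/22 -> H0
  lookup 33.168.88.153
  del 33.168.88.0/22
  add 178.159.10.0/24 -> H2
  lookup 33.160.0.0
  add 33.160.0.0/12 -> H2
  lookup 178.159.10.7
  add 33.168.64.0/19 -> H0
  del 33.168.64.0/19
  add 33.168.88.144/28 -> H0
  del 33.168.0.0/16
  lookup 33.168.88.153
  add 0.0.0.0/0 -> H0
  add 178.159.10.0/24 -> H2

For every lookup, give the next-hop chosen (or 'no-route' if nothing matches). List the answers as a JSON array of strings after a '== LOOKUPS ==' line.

Apply in order:
  add 33.168.88.0/24 -> H0 at depth 24
  add 33.168.88.153/32 -> H1 at depth 32
  ? 33.168.88.153  path d0:-→d1:-→d2:-→d3:-→d4:-→d5:-→d6:-→d7:-→d8:-→d9:-→d10:-→d11:-→d12:-→d13:-→d14:-→d15:-→d16:-→d17:-→d18:-→d19:-→d20:-→d21:-→d22:-→d23:-→d24:H0→d25:-→d26:-→d27:-→d28:-→d29:-→d30:-→d31:-→d32:H1  best=H1
  add 33.168.0.0/16 -> H1 at depth 16
  ? 33.168.88.1  path d0:-→d1:-→d2:-→d3:-→d4:-→d5:-→d6:-→d7:-→d8:-→d9:-→d10:-→d11:-→d12:-→d13:-→d14:-→d15:-→d16:H1→d17:-→d18:-→d19:-→d20:-→d21:-→d22:-→d23:-→d24:H0  best=H0
  add 33.160.0.0/12 -> H2 at depth 12
  add 33.168.88.0/22 -> H0 at depth 22
  ? 33.168.88.153  path d0:-→d1:-→d2:-→d3:-→d4:-→d5:-→d6:-→d7:-→d8:-→d9:-→d10:-→d11:-→d12:H2→d13:-→d14:-→d15:-→d16:H1→d17:-→d18:-→d19:-→d20:-→d21:-→d22:H0→d23:-→d24:H0→d25:-→d26:-→d27:-→d28:-→d29:-→d30:-→d31:-→d32:H1  best=H1
  - 33.168.88.0/22 clear@22
  add 178.159.10.0/24 -> H2 at depth 24
  ? 33.160.0.0  path d0:-→d1:-→d2:-→d3:-→d4:-→d5:-→d6:-→d7:-→d8:-→d9:-→d10:-→d11:-→d12:H2  best=H2
  add 33.160.0.0/12 -> H2 at depth 12
  ? 178.159.10.7  path d0:-→d1:-→d2:-→d3:-→d4:-→d5:-→d6:-→d7:-→d8:-→d9:-→d10:-→d11:-→d12:-→d13:-→d14:-→d15:-→d16:-→d17:-→d18:-→d19:-→d20:-→d21:-→d22:-→d23:-→d24:H2  best=H2
  add 33.168.64.0/19 -> H0 at depth 19
  - 33.168.64.0/19 clear@19
  add 33.168.88.144/28 -> H0 at depth 28
  - 33.168.0.0/16 clear@16
  ? 33.168.88.153  path d0:-→d1:-→d2:-→d3:-→d4:-→d5:-→d6:-→d7:-→d8:-→d9:-→d10:-→d11:-→d12:H2→d13:-→d14:-→d15:-→d16:-→d17:-→d18:-→d19:-→d20:-→d21:-→d22:-→d23:-→d24:H0→d25:-→d26:-→d27:-→d28:H0→d29:-→d30:-→d31:-→d32:H1  best=H1
  add 0.0.0.0/0 -> H0 at depth 0
  add 178.159.10.0/24 -> H2 at depth 24

== LOOKUPS ==
["H1","H0","H1","H2","H2","H1"]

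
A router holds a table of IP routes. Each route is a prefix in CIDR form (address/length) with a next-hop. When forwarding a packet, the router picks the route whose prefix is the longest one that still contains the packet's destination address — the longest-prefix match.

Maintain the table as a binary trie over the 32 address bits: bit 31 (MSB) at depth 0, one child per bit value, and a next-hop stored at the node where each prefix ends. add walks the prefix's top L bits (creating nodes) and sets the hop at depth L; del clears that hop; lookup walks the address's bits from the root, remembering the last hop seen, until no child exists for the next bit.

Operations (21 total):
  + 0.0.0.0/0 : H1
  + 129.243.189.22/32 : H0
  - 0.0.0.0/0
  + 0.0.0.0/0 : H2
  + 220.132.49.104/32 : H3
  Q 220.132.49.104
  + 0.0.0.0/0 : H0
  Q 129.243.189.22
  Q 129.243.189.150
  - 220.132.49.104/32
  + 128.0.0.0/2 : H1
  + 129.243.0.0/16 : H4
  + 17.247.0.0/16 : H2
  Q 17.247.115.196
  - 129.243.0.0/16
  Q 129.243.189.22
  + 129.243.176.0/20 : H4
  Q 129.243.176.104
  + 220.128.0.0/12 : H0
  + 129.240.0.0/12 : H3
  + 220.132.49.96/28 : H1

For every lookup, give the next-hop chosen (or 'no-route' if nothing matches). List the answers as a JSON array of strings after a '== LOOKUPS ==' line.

Apply in order:
  + 0.0.0.0/0 (H1) depth=0
  + 129.243.189.22/32 (H0) depth=32
  - 0.0.0.0/0 clear@0
  + 0.0.0.0/0 (H2) depth=0
  + 220.132.49.104/32 (H3) depth=32
  ? 220.132.49.104  path d0:H2→d1:-→d2:-→d3:-→d4:-→d5:-→d6:-→d7:-→d8:-→d9:-→d10:-→d11:-→d12:-→d13:-→d14:-→d15:-→d16:-→d17:-→d18:-→d19:-→d20:-→d21:-→d22:-→d23:-→d24:-→d25:-→d26:-→d27:-→d28:-→d29:-→d30:-→d31:-→d32:H3  best=H3
  + 0.0.0.0/0 (H0) depth=0
  ? 129.243.189.22  path d0:H0→d1:-→d2:-→d3:-→d4:-→d5:-→d6:-→d7:-→d8:-→d9:-→d10:-→d11:-→d12:-→d13:-→d14:-→d15:-→d16:-→d17:-→d18:-→d19:-→d20:-→d21:-→d22:-→d23:-→d24:-→d25:-→d26:-→d27:-→d28:-→d29:-→d30:-→d31:-→d32:H0  best=H0
  ? 129.243.189.150  path d0:H0→d1:-→d2:-→d3:-→d4:-→d5:-→d6:-→d7:-→d8:-→d9:-→d10:-→d11:-→d12:-→d13:-→d14:-→d15:-→d16:-→d17:-→d18:-→d19:-→d20:-→d21:-→d22:-→d23:-→d24:-  best=H0
  - 220.132.49.104/32 clear@32
  + 128.0.0.0/2 (H1) depth=2
  + 129.243.0.0/16 (H4) depth=16
  + 17.247.0.0/16 (H2) depth=16
  ? 17.247.115.196  path d0:H0→d1:-→d2:-→d3:-→d4:-→d5:-→d6:-→d7:-→d8:-→d9:-→d10:-→d11:-→d12:-→d13:-→d14:-→d15:-→d16:H2  best=H2
  - 129.243.0.0/16 clear@16
  ? 129.243.189.22  path d0:H0→d1:-→d2:H1→d3:-→d4:-→d5:-→d6:-→d7:-→d8:-→d9:-→d10:-→d11:-→d12:-→d13:-→d14:-→d15:-→d16:-→d17:-→d18:-→d19:-→d20:-→d21:-→d22:-→d23:-→d24:-→d25:-→d26:-→d27:-→d28:-→d29:-→d30:-→d31:-→d32:H0  best=H0
  + 129.243.176.0/20 (H4) depth=20
  ? 129.243.176.104  path d0:H0→d1:-→d2:H1→d3:-→d4:-→d5:-→d6:-→d7:-→d8:-→d9:-→d10:-→d11:-→d12:-→d13:-→d14:-→d15:-→d16:-→d17:-→d18:-→d19:-→d20:H4  best=H4
  + 220.128.0.0/12 (H0) depth=12
  + 129.240.0.0/12 (H3) depth=12
  + 220.132.49.96/28 (H1) depth=28

== LOOKUPS ==
["H3","H0","H0","H2","H0","H4"]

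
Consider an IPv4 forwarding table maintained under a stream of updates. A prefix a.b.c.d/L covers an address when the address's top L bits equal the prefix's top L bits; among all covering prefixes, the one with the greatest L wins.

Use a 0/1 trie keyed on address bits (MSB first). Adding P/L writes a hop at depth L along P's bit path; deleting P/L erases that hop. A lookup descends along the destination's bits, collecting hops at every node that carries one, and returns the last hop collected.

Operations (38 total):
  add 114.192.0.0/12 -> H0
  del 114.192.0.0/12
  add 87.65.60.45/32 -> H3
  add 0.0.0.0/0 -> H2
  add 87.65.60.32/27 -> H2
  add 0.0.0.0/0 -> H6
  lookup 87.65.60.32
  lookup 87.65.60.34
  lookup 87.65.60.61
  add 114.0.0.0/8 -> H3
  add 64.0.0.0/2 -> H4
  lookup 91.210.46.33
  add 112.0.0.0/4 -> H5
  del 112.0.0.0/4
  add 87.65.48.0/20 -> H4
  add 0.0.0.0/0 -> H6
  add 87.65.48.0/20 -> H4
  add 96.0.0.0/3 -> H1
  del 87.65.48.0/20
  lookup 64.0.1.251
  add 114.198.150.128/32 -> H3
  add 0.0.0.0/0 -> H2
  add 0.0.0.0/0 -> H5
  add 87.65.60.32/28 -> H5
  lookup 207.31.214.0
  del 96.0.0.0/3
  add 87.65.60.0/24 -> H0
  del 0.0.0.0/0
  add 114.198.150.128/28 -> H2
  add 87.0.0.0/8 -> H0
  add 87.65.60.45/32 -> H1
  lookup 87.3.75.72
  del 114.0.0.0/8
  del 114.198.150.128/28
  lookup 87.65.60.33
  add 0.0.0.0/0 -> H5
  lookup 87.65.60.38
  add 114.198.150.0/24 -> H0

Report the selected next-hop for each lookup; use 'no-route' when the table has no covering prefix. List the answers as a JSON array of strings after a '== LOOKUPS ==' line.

Apply in order:
  + 114.192.0.0/12 (H0) depth=12
  - 114.192.0.0/12 clear@12
  + 87.65.60.45/32 (H3) depth=32
  + 0.0.0.0/0 (H2) depth=0
  + 87.65.60.32/27 (H2) depth=27
  + 0.0.0.0/0 (H6) depth=0
  ? 87.65.60.32  path d0:H6→d1:-→d2:-→d3:-→d4:-→d5:-→d6:-→d7:-→d8:-→d9:-→d10:-→d11:-→d12:-→d13:-→d14:-→d15:-→d16:-→d17:-→d18:-→d19:-→d20:-→d21:-→d22:-→d23:-→d24:-→d25:-→d26:-→d27:H2→d28:-  best=H2
  ? 87.65.60.34  path d0:H6→d1:-→d2:-→d3:-→d4:-→d5:-→d6:-→d7:-→d8:-→d9:-→d10:-→d11:-→d12:-→d13:-→d14:-→d15:-→d16:-→d17:-→d18:-→d19:-→d20:-→d21:-→d22:-→d23:-→d24:-→d25:-→d26:-→d27:H2→d28:-  best=H2
  ? 87.65.60.61  path d0:H6→d1:-→d2:-→d3:-→d4:-→d5:-→d6:-→d7:-→d8:-→d9:-→d10:-→d11:-→d12:-→d13:-→d14:-→d15:-→d16:-→d17:-→d18:-→d19:-→d20:-→d21:-→d22:-→d23:-→d24:-→d25:-→d26:-→d27:H2  best=H2
  + 114.0.0.0/8 (H3) depth=8
  + 64.0.0.0/2 (H4) depth=2
  ? 91.210.46.33  path d0:H6→d1:-→d2:H4→d3:-→d4:-  best=H4
  + 112.0.0.0/4 (H5) depth=4
  - 112.0.0.0/4 clear@4
  + 87.65.48.0/20 (H4) depth=20
  + 0.0.0.0/0 (H6) depth=0
  + 87.65.48.0/20 (H4) depth=20
  + 96.0.0.0/3 (H1) depth=3
  - 87.65.48.0/20 clear@20
  ? 64.0.1.251  path d0:H6→d1:-→d2:H4→d3:-  best=H4
  + 114.198.150.128/32 (H3) depth=32
  + 0.0.0.0/0 (H2) depth=0
  + 0.0.0.0/0 (H5) depth=0
  + 87.65.60.32/28 (H5) depth=28
  ? 207.31.214.0  path d0:H5  best=H5
  - 96.0.0.0/3 clear@3
  + 87.65.60.0/24 (H0) depth=24
  - 0.0.0.0/0 clear@0
  + 114.198.150.128/28 (H2) depth=28
  + 87.0.0.0/8 (H0) depth=8
  + 87.65.60.45/32 (H1) depth=32
  ? 87.3.75.72  path d0:-→d1:-→d2:H4→d3:-→d4:-→d5:-→d6:-→d7:-→d8:H0→d9:-  best=H0
  - 114.0.0.0/8 clear@8
  - 114.198.150.128/28 clear@28
  ? 87.65.60.33  path d0:-→d1:-→d2:H4→d3:-→d4:-→d5:-→d6:-→d7:-→d8:H0→d9:-→d10:-→d11:-→d12:-→d13:-→d14:-→d15:-→d16:-→d17:-→d18:-→d19:-→d20:-→d21:-→d22:-→d23:-→d24:H0→d25:-→d26:-→d27:H2→d28:H5  best=H5
  + 0.0.0.0/0 (H5) depth=0
  ? 87.65.60.38  path d0:H5→d1:-→d2:H4→d3:-→d4:-→d5:-→d6:-→d7:-→d8:H0→d9:-→d10:-→d11:-→d12:-→d13:-→d14:-→d15:-→d16:-→d17:-→d18:-→d19:-→d20:-→d21:-→d22:-→d23:-→d24:H0→d25:-→d26:-→d27:H2→d28:H5  best=H5
  + 114.198.150.0/24 (H0) depth=24

== LOOKUPS ==
["H2","H2","H2","H4","H4","H5","H0","H5","H5"]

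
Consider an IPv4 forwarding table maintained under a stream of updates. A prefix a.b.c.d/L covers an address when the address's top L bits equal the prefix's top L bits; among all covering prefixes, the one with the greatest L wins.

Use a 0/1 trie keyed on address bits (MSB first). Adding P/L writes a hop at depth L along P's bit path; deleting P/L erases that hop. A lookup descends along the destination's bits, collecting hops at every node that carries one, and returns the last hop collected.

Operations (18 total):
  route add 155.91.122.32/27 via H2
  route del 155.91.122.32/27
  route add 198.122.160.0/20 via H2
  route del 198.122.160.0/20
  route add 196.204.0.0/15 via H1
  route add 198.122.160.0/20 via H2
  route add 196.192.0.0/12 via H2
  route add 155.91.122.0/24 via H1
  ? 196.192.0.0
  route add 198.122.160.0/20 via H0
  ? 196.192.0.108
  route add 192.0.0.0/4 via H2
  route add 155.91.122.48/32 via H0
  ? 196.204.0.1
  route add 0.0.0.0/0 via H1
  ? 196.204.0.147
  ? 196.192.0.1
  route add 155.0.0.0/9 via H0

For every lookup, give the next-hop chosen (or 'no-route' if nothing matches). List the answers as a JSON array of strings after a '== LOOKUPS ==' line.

Apply in order:
  add 155.91.122.32/27 -> H2 at depth 27
  - 155.91.122.32/27 clear@27
  add 198.122.160.0/20 -> H2 at depth 20
  - 198.122.160.0/20 clear@20
  add 196.204.0.0/15 -> H1 at depth 15
  add 198.122.160.0/20 -> H2 at depth 20
  add 196.192.0.0/12 -> H2 at depth 12
  add 155.91.122.0/24 -> H1 at depth 24
  ? 196.192.0.0  path d0:-→d1:-→d2:-→d3:-→d4:-→d5:-→d6:-→d7:-→d8:-→d9:-→d10:-→d11:-→d12:H2  best=H2
  add 198.122.160.0/20 -> H0 at depth 20
  ? 196.192.0.108  path d0:-→d1:-→d2:-→d3:-→d4:-→d5:-→d6:-→d7:-→d8:-→d9:-→d10:-→d11:-→d12:H2  best=H2
  add 192.0.0.0/4 -> H2 at depth 4
  add 155.91.122.48/32 -> H0 at depth 32
  ? 196.204.0.1  path d0:-→d1:-→d2:-→d3:-→d4:H2→d5:-→d6:-→d7:-→d8:-→d9:-→d10:-→d11:-→d12:H2→d13:-→d14:-→d15:H1  best=H1
  add 0.0.0.0/0 -> H1 at depth 0
  ? 196.204.0.147  path d0:H1→d1:-→d2:-→d3:-→d4:H2→d5:-→d6:-→d7:-→d8:-→d9:-→d10:-→d11:-→d12:H2→d13:-→d14:-→d15:H1  best=H1
  ? 196.192.0.1  path d0:H1→d1:-→d2:-→d3:-→d4:H2→d5:-→d6:-→d7:-→d8:-→d9:-→d10:-→d11:-→d12:H2  best=H2
  add 155.0.0.0/9 -> H0 at depth 9

== LOOKUPS ==
["H2","H2","H1","H1","H2"]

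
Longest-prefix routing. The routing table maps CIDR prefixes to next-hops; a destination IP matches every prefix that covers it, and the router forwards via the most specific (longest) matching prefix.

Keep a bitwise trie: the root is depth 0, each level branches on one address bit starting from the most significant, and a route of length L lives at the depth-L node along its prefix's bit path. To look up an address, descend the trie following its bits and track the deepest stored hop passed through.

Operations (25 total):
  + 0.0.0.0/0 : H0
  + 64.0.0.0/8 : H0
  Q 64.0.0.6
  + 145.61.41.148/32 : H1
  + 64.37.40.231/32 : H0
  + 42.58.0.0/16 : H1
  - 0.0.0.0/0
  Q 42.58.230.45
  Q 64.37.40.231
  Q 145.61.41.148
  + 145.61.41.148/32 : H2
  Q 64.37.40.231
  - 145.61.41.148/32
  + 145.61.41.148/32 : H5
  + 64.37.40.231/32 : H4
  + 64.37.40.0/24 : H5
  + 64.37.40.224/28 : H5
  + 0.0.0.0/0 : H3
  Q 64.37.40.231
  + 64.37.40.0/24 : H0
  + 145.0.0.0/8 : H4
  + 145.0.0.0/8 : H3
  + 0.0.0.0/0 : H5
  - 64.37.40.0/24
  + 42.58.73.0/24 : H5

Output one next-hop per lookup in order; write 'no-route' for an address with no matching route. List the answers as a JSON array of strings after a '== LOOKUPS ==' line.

Process each operation:
  add 0.0.0.0/0 -> H0 at depth 0
  add 64.0.0.0/8 -> H0 at depth 8
  Q 64.0.0.6: descend 01000000 ; hops seen [H0,H0] ; pick H0
  add 145.61.41.148/32 -> H1 at depth 32
  add 64.37.40.231/32 -> H0 at depth 32
  add 42.58.0.0/16 -> H1 at depth 16
  del 0.0.0.0/0 (clear depth 0)
  Q 42.58.230.45: descend 0010101000111010 ; hops seen [H1] ; pick H1
  Q 64.37.40.231: descend 01000000001001010010100011100111 ; hops seen [H0,H0] ; pick H0
  Q 145.61.41.148: descend 10010001001111010010100110010100 ; hops seen [H1] ; pick H1
  add 145.61.41.148/32 -> H2 at depth 32
  Q 64.37.40.231: descend 01000000001001010010100011100111 ; hops seen [H0,H0] ; pick H0
  del 145.61.41.148/32 (clear depth 32)
  add 145.61.41.148/32 -> H5 at depth 32
  add 64.37.40.231/32 -> H4 at depth 32
  add 64.37.40.0/24 -> H5 at depth 24
  add 64.37.40.224/28 -> H5 at depth 28
  add 0.0.0.0/0 -> H3 at depth 0
  Q 64.37.40.231: descend 01000000001001010010100011100111 ; hops seen [H3,H0,H5,H5,H4] ; pick H4
  add 64.37.40.0/24 -> H0 at depth 24
  add 145.0.0.0/8 -> H4 at depth 8
  add 145.0.0.0/8 -> H3 at depth 8
  add 0.0.0.0/0 -> H5 at depth 0
  del 64.37.40.0/24 (clear depth 24)
  add 42.58.73.0/24 -> H5 at depth 24

== LOOKUPS ==
["H0","H1","H0","H1","H0","H4"]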